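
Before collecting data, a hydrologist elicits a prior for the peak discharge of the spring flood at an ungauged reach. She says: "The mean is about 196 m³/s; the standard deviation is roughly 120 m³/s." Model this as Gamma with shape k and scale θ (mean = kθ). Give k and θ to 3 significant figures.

For Gamma(k, scale θ): mean = kθ, variance = kθ², so CV = 1/√k.
CV = SD/mean = 120/196 = 0.6122, hence k = 1/CV² = 2.67.
Then θ = mean/k = 196/2.67 = 73.5.

k ≈ 2.67, θ ≈ 73.5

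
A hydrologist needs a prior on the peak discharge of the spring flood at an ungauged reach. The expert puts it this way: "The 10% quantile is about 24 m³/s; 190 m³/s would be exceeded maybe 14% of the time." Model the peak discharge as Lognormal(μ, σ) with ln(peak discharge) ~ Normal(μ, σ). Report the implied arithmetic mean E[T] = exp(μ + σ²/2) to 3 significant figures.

If T ~ Lognormal(μ,σ) then ln T ~ Normal(μ,σ), so the p-quantile of ln T is μ + z_p·σ.
ln(24) = 3.178 and ln(190) = 5.247; z_{0.1} = -1.282, z_{0.86} = 1.08.
σ = (5.247 − 3.178)/(1.08 − (-1.282)) = 0.876.
μ = 3.178 − (-1.282)·0.876 = 4.301.
E[T] = exp(μ + σ²/2) = exp(4.301 + 0.3837) = 108 m³/s.

E[T] ≈ 108 m³/s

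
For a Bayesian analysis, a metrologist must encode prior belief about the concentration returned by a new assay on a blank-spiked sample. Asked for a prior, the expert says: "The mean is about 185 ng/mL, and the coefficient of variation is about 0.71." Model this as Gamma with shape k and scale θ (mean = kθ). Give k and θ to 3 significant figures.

For Gamma(k, scale θ): mean = kθ, variance = kθ², so CV = 1/√k.
CV = 0.71, hence k = 1/CV² = 1.98.
Then θ = mean/k = 185/1.98 = 93.3.

k ≈ 1.98, θ ≈ 93.3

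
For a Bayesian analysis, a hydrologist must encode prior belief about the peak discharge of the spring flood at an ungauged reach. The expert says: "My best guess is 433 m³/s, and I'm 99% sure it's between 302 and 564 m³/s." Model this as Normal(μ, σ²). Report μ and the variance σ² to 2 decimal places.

μ = 433.00, σ² = 2586.48

A symmetric 99% interval runs μ ± z·σ with z = 2.576.
Half-width = 131, so σ = 131/2.576 = 50.857 and σ² = 2586.48.
μ is the stated best guess, 433.00.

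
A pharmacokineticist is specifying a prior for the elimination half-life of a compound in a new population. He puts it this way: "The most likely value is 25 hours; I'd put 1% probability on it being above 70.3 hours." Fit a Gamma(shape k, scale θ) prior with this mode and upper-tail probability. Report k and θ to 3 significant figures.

k ≈ 5.28, θ ≈ 5.85

Gamma(k,θ) with k>1 has mode (k−1)θ, so θ = 25/(k−1).
Need P(X < 70.3) = 0.99 with θ tied to k this way. Start at k = 2, θ = 25: P(X<70.3) ≈ 0.771.
Too low — raise k to concentrate. Iterating converges to k ≈ 5.28.
Then θ = 25/(5.28−1) ≈ 5.85.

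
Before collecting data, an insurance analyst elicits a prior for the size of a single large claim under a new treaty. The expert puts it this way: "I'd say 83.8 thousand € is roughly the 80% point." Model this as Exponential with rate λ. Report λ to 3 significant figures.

P(T < 83.8) = 1 − e^(−λ·83.8) = 0.8, so λ = −ln(1−0.8)/83.8 = −ln(0.2)/83.8 = 0.0192.

λ ≈ 0.0192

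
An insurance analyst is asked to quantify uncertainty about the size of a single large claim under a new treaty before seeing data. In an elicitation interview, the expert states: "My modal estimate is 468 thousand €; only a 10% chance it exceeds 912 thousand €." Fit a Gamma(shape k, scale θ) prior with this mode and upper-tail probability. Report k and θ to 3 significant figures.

Gamma(k,θ) with k>1 has mode (k−1)θ, so θ = 468/(k−1).
Need P(X < 912) = 0.9 with θ tied to k this way. Start at k = 2, θ = 468: P(X<912) ≈ 0.580.
Too low — raise k to concentrate. Iterating converges to k ≈ 5.3.
Then θ = 468/(5.3−1) ≈ 109.

k ≈ 5.3, θ ≈ 109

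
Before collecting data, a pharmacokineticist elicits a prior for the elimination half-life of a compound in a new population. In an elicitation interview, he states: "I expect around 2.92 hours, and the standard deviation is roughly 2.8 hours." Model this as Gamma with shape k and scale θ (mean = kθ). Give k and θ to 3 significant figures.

k ≈ 1.09, θ ≈ 2.68

For Gamma(k, scale θ): mean = kθ, variance = kθ², so CV = 1/√k.
CV = SD/mean = 2.8/2.92 = 0.9589, hence k = 1/CV² = 1.09.
Then θ = mean/k = 2.92/1.09 = 2.68.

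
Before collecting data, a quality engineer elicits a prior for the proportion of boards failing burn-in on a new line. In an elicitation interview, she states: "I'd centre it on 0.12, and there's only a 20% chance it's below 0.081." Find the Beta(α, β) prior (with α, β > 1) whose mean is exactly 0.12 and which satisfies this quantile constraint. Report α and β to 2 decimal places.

α ≈ 6.12, β ≈ 44.90

With mean 0.12 fixed, write α = 0.12s, β = 0.88s where s = α+β.
Need P(θ < 0.081) = 0.2 under Beta(0.12s, 0.88s). Normal approximation: (q−m)/√(m(1−m)/s) ≈ z_{0.2} = -0.842, so s ≈ 0.12·0.88·(-0.842)²/(0.081−0.12)² = 49.2.
At s = 49.2: P(θ<0.081) ≈ 0.206. Adjusting to match 0.2 gives s ≈ 51.02.
So α = 0.12·51.02 ≈ 6.12, β = 0.88·51.02 ≈ 44.90.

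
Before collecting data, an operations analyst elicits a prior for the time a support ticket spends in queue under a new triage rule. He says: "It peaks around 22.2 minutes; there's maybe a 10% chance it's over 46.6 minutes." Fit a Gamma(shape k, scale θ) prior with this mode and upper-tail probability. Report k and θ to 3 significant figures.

k ≈ 4.49, θ ≈ 6.35

Gamma(k,θ) with k>1 has mode (k−1)θ, so θ = 22.2/(k−1).
Need P(X < 46.6) = 0.9 with θ tied to k this way. Start at k = 2, θ = 22.2: P(X<46.6) ≈ 0.620.
Too low — raise k to concentrate. Iterating converges to k ≈ 4.49.
Then θ = 22.2/(4.49−1) ≈ 6.35.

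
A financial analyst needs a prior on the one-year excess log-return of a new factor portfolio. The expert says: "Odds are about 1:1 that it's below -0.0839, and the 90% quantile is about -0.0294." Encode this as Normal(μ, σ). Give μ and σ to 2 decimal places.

For Normal(μ,σ), the p-quantile is μ + z_p·σ. Here z_{0.5} = 0, z_{0.9} = 1.282.
So -0.0839 = μ + 0σ and -0.0294 = μ + 1.282σ.
Subtracting: σ = (-0.0294 − -0.0839)/(1.282 − (0)) = 0.04.
Then μ = -0.0839 − (0)·0.04 = -0.08.

μ = -0.08, σ = 0.04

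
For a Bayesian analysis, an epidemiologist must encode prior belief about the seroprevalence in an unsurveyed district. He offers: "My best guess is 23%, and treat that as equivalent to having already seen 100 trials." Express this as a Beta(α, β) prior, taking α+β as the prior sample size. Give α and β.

α = 23, β = 77

Under the effective-sample-size interpretation, Beta(α, β) has prior mean α/(α+β) and prior sample size α+β.
So α+β = 100 and α/(α+β) = 0.23, giving α = 0.23·100 = 23 and β = 100 − 23 = 77.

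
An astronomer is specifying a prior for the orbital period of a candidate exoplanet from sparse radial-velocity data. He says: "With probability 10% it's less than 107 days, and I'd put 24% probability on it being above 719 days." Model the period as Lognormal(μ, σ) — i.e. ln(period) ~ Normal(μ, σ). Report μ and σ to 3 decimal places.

If T ~ Lognormal(μ,σ) then ln T ~ Normal(μ,σ), so the p-quantile of ln T is μ + z_p·σ.
ln(107) = 4.673 and ln(719) = 6.578; z_{0.1} = -1.282, z_{0.76} = 0.7063.
σ = (6.578 − 4.673)/(0.7063 − (-1.282)) = 0.958.
μ = 4.673 − (-1.282)·0.958 = 5.901.

μ ≈ 5.901, σ ≈ 0.958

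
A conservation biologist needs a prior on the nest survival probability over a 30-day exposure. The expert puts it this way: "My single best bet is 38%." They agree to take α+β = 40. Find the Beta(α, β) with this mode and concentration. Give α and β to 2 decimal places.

α = 15.44, β = 24.56

For α,β > 1 the Beta mode is (α−1)/(α+β−2). With α+β = 40, the mode is (α−1)/38.
Set (α−1)/38 = 0.38 → α = 1 + 0.38·38 = 15.44.
β = 40 − α = 24.56.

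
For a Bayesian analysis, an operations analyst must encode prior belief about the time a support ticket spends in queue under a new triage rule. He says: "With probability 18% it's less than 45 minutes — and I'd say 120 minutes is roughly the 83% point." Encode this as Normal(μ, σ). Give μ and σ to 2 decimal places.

For Normal(μ,σ), the p-quantile is μ + z_p·σ. Here z_{0.18} = -0.9154, z_{0.83} = 0.9542.
So 45 = μ − 0.9154σ and 120 = μ + 0.9542σ.
Subtracting: σ = (120 − 45)/(0.9542 − (-0.9154)) = 40.12.
Then μ = 45 − (-0.9154)·40.12 = 81.72.

μ = 81.72, σ = 40.12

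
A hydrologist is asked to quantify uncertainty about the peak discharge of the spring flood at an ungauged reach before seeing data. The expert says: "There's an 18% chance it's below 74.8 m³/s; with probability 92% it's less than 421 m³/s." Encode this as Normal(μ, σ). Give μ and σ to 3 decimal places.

μ = 211.369, σ = 149.196

For Normal(μ,σ), the p-quantile is μ + z_p·σ. Here z_{0.18} = -0.9154, z_{0.92} = 1.405.
So 74.8 = μ − 0.9154σ and 421 = μ + 1.405σ.
Subtracting: σ = (421 − 74.8)/(1.405 − (-0.9154)) = 149.196.
Then μ = 74.8 − (-0.9154)·149.196 = 211.369.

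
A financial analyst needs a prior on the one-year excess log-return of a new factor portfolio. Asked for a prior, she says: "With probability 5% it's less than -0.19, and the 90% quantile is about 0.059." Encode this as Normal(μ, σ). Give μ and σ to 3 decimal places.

μ = -0.050, σ = 0.085

For Normal(μ,σ), the p-quantile is μ + z_p·σ. Here z_{0.05} = -1.645, z_{0.9} = 1.282.
So -0.19 = μ − 1.645σ and 0.059 = μ + 1.282σ.
Subtracting: σ = (0.059 − -0.19)/(1.282 − (-1.645)) = 0.085.
Then μ = -0.19 − (-1.645)·0.085 = -0.050.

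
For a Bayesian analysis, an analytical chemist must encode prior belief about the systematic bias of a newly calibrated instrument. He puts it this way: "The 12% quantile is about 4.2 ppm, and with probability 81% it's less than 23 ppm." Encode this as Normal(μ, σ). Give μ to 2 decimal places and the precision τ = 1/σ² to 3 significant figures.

The p-quantile of Normal(μ,σ) is μ + z_p·σ, with z_{0.12} = -1.175 and z_{0.81} = 0.8779.
Eliminate σ: μ = (z₂·x₁ − z₁·x₂)/(z₂ − z₁) = (0.8779·4.2 − (-1.175)·23)/2.053 = 14.96.
Then σ = (x₂ − x₁)/(z₂ − z₁) = (23 − 4.2)/2.053 = 9.16.
Precision τ = 1/σ² = 1/9.158² = 0.0119.

μ = 14.96, τ = 0.0119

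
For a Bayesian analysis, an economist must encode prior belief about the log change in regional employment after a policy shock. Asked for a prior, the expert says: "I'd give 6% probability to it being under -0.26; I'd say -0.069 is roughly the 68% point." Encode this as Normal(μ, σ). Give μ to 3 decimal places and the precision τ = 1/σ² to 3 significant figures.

The p-quantile of Normal(μ,σ) is μ + z_p·σ, with z_{0.06} = -1.555 and z_{0.68} = 0.4677.
Eliminate σ: μ = (z₂·x₁ − z₁·x₂)/(z₂ − z₁) = (0.4677·-0.26 − (-1.555)·-0.069)/2.022 = -0.113.
Then σ = (x₂ − x₁)/(z₂ − z₁) = (-0.069 − -0.26)/2.022 = 0.094.
Precision τ = 1/σ² = 1/0.09444² = 112.

μ = -0.113, τ = 112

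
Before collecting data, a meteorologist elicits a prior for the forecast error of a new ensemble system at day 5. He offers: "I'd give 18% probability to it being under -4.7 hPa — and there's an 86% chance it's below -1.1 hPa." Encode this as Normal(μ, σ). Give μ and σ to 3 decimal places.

The p-quantile of Normal(μ,σ) is μ + z_p·σ, with z_{0.18} = -0.9154 and z_{0.86} = 1.08.
Eliminate σ: μ = (z₂·x₁ − z₁·x₂)/(z₂ − z₁) = (1.08·-4.7 − (-0.9154)·-1.1)/1.996 = -3.049.
Then σ = (x₂ − x₁)/(z₂ − z₁) = (-1.1 − -4.7)/1.996 = 1.804.

μ = -3.049, σ = 1.804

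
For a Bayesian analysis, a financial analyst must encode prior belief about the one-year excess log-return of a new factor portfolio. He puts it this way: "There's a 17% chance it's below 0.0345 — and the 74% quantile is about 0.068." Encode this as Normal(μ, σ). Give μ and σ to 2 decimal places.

The p-quantile of Normal(μ,σ) is μ + z_p·σ, with z_{0.17} = -0.9542 and z_{0.74} = 0.6433.
Eliminate σ: μ = (z₂·x₁ − z₁·x₂)/(z₂ − z₁) = (0.6433·0.0345 − (-0.9542)·0.068)/1.598 = 0.05.
Then σ = (x₂ − x₁)/(z₂ − z₁) = (0.068 − 0.0345)/1.598 = 0.02.

μ = 0.05, σ = 0.02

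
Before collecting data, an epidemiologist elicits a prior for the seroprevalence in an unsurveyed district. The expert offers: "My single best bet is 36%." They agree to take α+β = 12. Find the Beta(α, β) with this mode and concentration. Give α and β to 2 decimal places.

α = 4.60, β = 7.40

For α,β > 1 the Beta mode is (α−1)/(α+β−2). With α+β = 12, the mode is (α−1)/10.
Set (α−1)/10 = 0.36 → α = 1 + 0.36·10 = 4.60.
β = 12 − α = 7.40.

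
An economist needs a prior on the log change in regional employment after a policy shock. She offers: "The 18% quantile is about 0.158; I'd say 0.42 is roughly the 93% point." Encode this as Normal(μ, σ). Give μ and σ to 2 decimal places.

μ = 0.26, σ = 0.11

For Normal(μ,σ), the p-quantile is μ + z_p·σ. Here z_{0.18} = -0.9154, z_{0.93} = 1.476.
So 0.158 = μ − 0.9154σ and 0.42 = μ + 1.476σ.
Subtracting: σ = (0.42 − 0.158)/(1.476 − (-0.9154)) = 0.11.
Then μ = 0.158 − (-0.9154)·0.11 = 0.26.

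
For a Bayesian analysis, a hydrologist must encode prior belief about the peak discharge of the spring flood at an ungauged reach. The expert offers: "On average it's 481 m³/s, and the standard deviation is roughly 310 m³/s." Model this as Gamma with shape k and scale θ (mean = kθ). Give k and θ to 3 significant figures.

k ≈ 2.41, θ ≈ 200

For Gamma(k, scale θ): mean = kθ, variance = kθ², so CV = 1/√k.
CV = SD/mean = 310/481 = 0.6445, hence k = 1/CV² = 2.41.
Then θ = mean/k = 481/2.41 = 200.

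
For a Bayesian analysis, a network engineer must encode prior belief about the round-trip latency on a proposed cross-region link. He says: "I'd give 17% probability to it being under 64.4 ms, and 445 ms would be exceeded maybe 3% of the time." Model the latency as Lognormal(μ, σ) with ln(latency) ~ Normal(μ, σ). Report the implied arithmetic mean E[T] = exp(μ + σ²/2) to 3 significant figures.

E[T] ≈ 156 ms

If T ~ Lognormal(μ,σ) then ln T ~ Normal(μ,σ), so the p-quantile of ln T is μ + z_p·σ.
ln(64.4) = 4.165 and ln(445) = 6.098; z_{0.17} = -0.9542, z_{0.97} = 1.881.
σ = (6.098 − 4.165)/(1.881 − (-0.9542)) = 0.682.
μ = 4.165 − (-0.9542)·0.682 = 4.816.
E[T] = exp(μ + σ²/2) = exp(4.816 + 0.2324) = 156 ms.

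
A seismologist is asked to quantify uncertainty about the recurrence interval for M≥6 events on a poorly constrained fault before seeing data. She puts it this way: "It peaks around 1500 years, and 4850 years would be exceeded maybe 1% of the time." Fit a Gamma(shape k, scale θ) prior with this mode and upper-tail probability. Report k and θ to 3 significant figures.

Gamma(k,θ) with k>1 has mode (k−1)θ, so θ = 1500/(k−1).
Need P(X < 4850) = 0.99 with θ tied to k this way. Start at k = 2, θ = 1500: P(X<4850) ≈ 0.833.
Too low — raise k to concentrate. Iterating converges to k ≈ 4.21.
Then θ = 1500/(4.21−1) ≈ 467.

k ≈ 4.21, θ ≈ 467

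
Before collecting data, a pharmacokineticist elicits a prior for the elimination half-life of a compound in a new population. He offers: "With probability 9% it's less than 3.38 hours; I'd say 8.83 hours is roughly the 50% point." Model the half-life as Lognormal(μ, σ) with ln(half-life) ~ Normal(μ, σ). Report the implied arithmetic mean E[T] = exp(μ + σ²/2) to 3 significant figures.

E[T] ≈ 11.4 hours

If T ~ Lognormal(μ,σ) then ln T ~ Normal(μ,σ), so the p-quantile of ln T is μ + z_p·σ.
ln(3.38) = 1.218 and ln(8.83) = 2.178; z_{0.09} = -1.341, z_{0.5} = 0.
σ = (2.178 − 1.218)/(0 − (-1.341)) = 0.716.
μ = 1.218 − (-1.341)·0.716 = 2.178.
E[T] = exp(μ + σ²/2) = exp(2.178 + 0.2565) = 11.4 hours.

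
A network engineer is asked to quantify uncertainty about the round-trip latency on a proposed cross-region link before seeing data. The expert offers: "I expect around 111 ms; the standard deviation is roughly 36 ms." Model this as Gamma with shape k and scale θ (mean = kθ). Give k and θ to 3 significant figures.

k ≈ 9.51, θ ≈ 11.7

For Gamma(k, scale θ): mean = kθ, variance = kθ², so CV = 1/√k.
CV = SD/mean = 36/111 = 0.3243, hence k = 1/CV² = 9.51.
Then θ = mean/k = 111/9.51 = 11.7.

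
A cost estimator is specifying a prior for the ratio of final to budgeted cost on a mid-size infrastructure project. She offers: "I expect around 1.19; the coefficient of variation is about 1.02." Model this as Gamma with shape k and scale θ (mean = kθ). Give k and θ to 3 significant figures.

k ≈ 0.961, θ ≈ 1.24

For Gamma(k, scale θ): mean = kθ, variance = kθ², so CV = 1/√k.
CV = 1.02, hence k = 1/CV² = 0.961.
Then θ = mean/k = 1.19/0.961 = 1.24.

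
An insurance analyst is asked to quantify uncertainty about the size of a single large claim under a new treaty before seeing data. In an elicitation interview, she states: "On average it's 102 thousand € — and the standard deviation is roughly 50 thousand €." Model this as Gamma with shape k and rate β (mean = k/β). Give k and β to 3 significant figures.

For Gamma(k, rate β): mean = k/β, variance = k/β², so CV = 1/√k.
CV = SD/mean = 50/102 = 0.4902, hence k = 1/CV² = 4.16.
Then β = k/mean = 4.16/102 = 0.0408.

k ≈ 4.16, β ≈ 0.0408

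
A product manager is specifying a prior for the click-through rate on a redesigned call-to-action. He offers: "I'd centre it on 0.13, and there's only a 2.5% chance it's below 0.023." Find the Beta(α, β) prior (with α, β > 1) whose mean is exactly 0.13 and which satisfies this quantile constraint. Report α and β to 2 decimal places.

α ≈ 2.46, β ≈ 16.44

With mean 0.13 fixed, write α = 0.13s, β = 0.87s where s = α+β.
Need P(θ < 0.023) = 0.025 under Beta(0.13s, 0.87s). Normal approximation: (q−m)/√(m(1−m)/s) ≈ z_{0.025} = -1.96, so s ≈ 0.13·0.87·(-1.96)²/(0.023−0.13)² = 37.9.
At s = 37.9: P(θ<0.023) ≈ 0.002. Adjusting to match 0.025 gives s ≈ 18.89.
So α = 0.13·18.89 ≈ 2.46, β = 0.87·18.89 ≈ 16.44.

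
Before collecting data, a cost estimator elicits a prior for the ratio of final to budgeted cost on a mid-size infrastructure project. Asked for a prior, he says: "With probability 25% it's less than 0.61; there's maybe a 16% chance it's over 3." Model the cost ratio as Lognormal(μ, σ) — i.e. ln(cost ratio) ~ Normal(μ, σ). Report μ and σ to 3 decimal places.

μ ≈ 0.149, σ ≈ 0.954

If T ~ Lognormal(μ,σ) then ln T ~ Normal(μ,σ), so the p-quantile of ln T is μ + z_p·σ.
ln(0.61) = -0.4943 and ln(3) = 1.099; z_{0.25} = -0.6745, z_{0.84} = 0.9945.
σ = (1.099 − -0.4943)/(0.9945 − (-0.6745)) = 0.954.
μ = -0.4943 − (-0.6745)·0.954 = 0.149.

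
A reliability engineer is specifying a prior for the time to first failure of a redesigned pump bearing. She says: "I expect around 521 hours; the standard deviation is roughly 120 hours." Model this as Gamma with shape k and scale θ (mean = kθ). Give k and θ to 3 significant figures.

For Gamma(k, scale θ): mean = kθ, variance = kθ², so CV = 1/√k.
CV = SD/mean = 120/521 = 0.2303, hence k = 1/CV² = 18.9.
Then θ = mean/k = 521/18.9 = 27.6.

k ≈ 18.9, θ ≈ 27.6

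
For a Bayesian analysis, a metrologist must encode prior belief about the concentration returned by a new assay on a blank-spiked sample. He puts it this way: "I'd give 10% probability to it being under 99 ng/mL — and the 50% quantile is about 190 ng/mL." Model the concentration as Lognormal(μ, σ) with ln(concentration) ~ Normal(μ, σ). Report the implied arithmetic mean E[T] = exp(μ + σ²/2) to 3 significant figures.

E[T] ≈ 216 ng/mL

If T ~ Lognormal(μ,σ) then ln T ~ Normal(μ,σ), so the p-quantile of ln T is μ + z_p·σ.
ln(99) = 4.595 and ln(190) = 5.247; z_{0.1} = -1.282, z_{0.5} = 0.
σ = (5.247 − 4.595)/(0 − (-1.282)) = 0.509.
μ = 4.595 − (-1.282)·0.509 = 5.247.
E[T] = exp(μ + σ²/2) = exp(5.247 + 0.1294) = 216 ng/mL.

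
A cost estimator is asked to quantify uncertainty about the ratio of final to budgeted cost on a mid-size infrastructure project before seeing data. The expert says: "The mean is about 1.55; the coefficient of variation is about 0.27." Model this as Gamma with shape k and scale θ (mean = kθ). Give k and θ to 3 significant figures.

k ≈ 13.7, θ ≈ 0.113

For Gamma(k, scale θ): mean = kθ, variance = kθ², so CV = 1/√k.
CV = 0.27, hence k = 1/CV² = 13.7.
Then θ = mean/k = 1.55/13.7 = 0.113.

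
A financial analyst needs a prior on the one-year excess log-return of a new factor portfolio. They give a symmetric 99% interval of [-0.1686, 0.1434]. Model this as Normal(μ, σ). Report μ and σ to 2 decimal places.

A symmetric 99% interval runs μ ± z·σ with z = 2.576.
Half-width = 0.156, so σ = 0.156/2.576 = 0.06.
μ is the interval midpoint, -0.01.

μ = -0.01, σ = 0.06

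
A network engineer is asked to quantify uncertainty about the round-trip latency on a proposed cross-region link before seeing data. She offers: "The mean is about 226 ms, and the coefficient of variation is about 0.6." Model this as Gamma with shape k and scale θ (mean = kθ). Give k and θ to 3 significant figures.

k ≈ 2.78, θ ≈ 81.4

For Gamma(k, scale θ): mean = kθ, variance = kθ², so CV = 1/√k.
CV = 0.6, hence k = 1/CV² = 2.78.
Then θ = mean/k = 226/2.78 = 81.4.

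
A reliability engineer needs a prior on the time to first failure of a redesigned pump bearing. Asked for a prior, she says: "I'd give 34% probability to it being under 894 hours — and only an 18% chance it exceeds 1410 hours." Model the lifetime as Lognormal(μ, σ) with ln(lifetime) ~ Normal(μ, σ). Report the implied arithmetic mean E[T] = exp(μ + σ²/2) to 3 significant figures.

If T ~ Lognormal(μ,σ) then ln T ~ Normal(μ,σ), so the p-quantile of ln T is μ + z_p·σ.
ln(894) = 6.796 and ln(1410) = 7.251; z_{0.34} = -0.4125, z_{0.82} = 0.9154.
σ = (7.251 − 6.796)/(0.9154 − (-0.4125)) = 0.343.
μ = 6.796 − (-0.4125)·0.343 = 6.937.
E[T] = exp(μ + σ²/2) = exp(6.937 + 0.0589) = 1090 hours.

E[T] ≈ 1090 hours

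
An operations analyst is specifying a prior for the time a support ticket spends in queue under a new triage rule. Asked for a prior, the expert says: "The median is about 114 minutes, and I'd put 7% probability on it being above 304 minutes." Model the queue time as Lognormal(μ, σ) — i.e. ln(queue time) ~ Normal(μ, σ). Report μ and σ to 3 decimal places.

If T ~ Lognormal(μ,σ) then ln T ~ Normal(μ,σ), so the p-quantile of ln T is μ + z_p·σ.
ln(114) = 4.736 and ln(304) = 5.717; z_{0.5} = 0, z_{0.93} = 1.476.
σ = (5.717 − 4.736)/(1.476 − (0)) = 0.665.
μ = 4.736 − (0)·0.665 = 4.736.

μ ≈ 4.736, σ ≈ 0.665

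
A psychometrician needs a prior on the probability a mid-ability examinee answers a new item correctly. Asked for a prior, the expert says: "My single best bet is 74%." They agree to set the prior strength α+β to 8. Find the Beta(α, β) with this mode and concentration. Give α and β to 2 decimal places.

For α,β > 1 the Beta mode is (α−1)/(α+β−2). With α+β = 8, the mode is (α−1)/6.
Set (α−1)/6 = 0.74 → α = 1 + 0.74·6 = 5.44.
β = 8 − α = 2.56.

α = 5.44, β = 2.56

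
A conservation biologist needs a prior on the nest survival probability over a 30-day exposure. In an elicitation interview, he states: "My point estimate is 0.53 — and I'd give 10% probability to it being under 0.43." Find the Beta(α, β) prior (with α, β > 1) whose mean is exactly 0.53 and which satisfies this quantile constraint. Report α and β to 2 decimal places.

With mean 0.53 fixed, write α = 0.53s, β = 0.47s where s = α+β.
Need P(θ < 0.43) = 0.1 under Beta(0.53s, 0.47s). Normal approximation: (q−m)/√(m(1−m)/s) ≈ z_{0.1} = -1.28, so s ≈ 0.53·0.47·(-1.28)²/(0.43−0.53)² = 40.9.
At s = 40.9: P(θ<0.43) ≈ 0.100. Adjusting to match 0.1 gives s ≈ 40.84.
So α = 0.53·40.84 ≈ 21.65, β = 0.47·40.84 ≈ 19.20.

α ≈ 21.65, β ≈ 19.20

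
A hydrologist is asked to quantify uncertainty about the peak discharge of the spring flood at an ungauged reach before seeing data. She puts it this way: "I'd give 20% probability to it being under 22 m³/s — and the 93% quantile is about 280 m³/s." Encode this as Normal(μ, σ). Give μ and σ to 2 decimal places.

μ = 115.70, σ = 111.33

For Normal(μ,σ), the p-quantile is μ + z_p·σ. Here z_{0.2} = -0.8416, z_{0.93} = 1.476.
So 22 = μ − 0.8416σ and 280 = μ + 1.476σ.
Subtracting: σ = (280 − 22)/(1.476 − (-0.8416)) = 111.33.
Then μ = 22 − (-0.8416)·111.33 = 115.70.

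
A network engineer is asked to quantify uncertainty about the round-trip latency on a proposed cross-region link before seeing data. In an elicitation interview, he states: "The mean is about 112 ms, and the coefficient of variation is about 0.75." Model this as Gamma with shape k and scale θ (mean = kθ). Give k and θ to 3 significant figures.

k ≈ 1.78, θ ≈ 63

For Gamma(k, scale θ): mean = kθ, variance = kθ², so CV = 1/√k.
CV = 0.75, hence k = 1/CV² = 1.78.
Then θ = mean/k = 112/1.78 = 63.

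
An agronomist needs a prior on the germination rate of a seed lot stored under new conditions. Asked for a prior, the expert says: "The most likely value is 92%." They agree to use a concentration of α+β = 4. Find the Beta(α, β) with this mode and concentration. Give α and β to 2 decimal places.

For α,β > 1 the Beta mode is (α−1)/(α+β−2). With α+β = 4, the mode is (α−1)/2.
Set (α−1)/2 = 0.92 → α = 1 + 0.92·2 = 2.84.
β = 4 − α = 1.16.

α = 2.84, β = 1.16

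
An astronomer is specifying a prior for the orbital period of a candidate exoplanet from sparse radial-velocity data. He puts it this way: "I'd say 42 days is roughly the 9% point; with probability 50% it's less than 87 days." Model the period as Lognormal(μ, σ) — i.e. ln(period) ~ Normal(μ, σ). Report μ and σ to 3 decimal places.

If T ~ Lognormal(μ,σ) then ln T ~ Normal(μ,σ), so the p-quantile of ln T is μ + z_p·σ.
ln(42) = 3.738 and ln(87) = 4.466; z_{0.09} = -1.341, z_{0.5} = 0.
σ = (4.466 − 3.738)/(0 − (-1.341)) = 0.543.
μ = 3.738 − (-1.341)·0.543 = 4.466.

μ ≈ 4.466, σ ≈ 0.543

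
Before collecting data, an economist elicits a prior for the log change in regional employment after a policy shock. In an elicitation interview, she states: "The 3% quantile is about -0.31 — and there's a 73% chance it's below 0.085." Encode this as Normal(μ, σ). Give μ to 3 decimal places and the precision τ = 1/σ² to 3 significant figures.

μ = -0.012, τ = 39.9

For Normal(μ,σ), the p-quantile is μ + z_p·σ. Here z_{0.03} = -1.881, z_{0.73} = 0.6128.
So -0.31 = μ − 1.881σ and 0.085 = μ + 0.6128σ.
Subtracting: σ = (0.085 − -0.31)/(0.6128 − (-1.881)) = 0.158.
Then μ = -0.31 − (-1.881)·0.158 = -0.012.
Precision τ = 1/σ² = 1/0.1584² = 39.9.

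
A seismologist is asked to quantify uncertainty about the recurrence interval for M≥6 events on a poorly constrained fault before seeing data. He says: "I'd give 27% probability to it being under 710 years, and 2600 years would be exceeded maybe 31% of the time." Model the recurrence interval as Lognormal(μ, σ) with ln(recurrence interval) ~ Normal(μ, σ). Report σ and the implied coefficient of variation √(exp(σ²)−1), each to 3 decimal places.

σ ≈ 1.171, CV ≈ 1.714

If T ~ Lognormal(μ,σ) then ln T ~ Normal(μ,σ), so the p-quantile of ln T is μ + z_p·σ.
ln(710) = 6.565 and ln(2600) = 7.863; z_{0.27} = -0.6128, z_{0.69} = 0.4959.
σ = (7.863 − 6.565)/(0.4959 − (-0.6128)) = 1.171.
μ = 6.565 − (-0.6128)·1.171 = 7.283.
CV = √(exp(σ²)−1) = √(exp(1.3707)−1) = 1.714.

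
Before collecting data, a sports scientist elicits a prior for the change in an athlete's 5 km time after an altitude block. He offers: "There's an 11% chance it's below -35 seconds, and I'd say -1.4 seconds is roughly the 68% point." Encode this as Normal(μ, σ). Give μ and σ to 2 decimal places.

The p-quantile of Normal(μ,σ) is μ + z_p·σ, with z_{0.11} = -1.227 and z_{0.68} = 0.4677.
Eliminate σ: μ = (z₂·x₁ − z₁·x₂)/(z₂ − z₁) = (0.4677·-35 − (-1.227)·-1.4)/1.694 = -10.68.
Then σ = (x₂ − x₁)/(z₂ − z₁) = (-1.4 − -35)/1.694 = 19.83.

μ = -10.68, σ = 19.83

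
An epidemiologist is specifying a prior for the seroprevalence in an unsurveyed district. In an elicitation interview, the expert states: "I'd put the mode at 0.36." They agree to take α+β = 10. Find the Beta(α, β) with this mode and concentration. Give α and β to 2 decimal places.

For α,β > 1 the Beta mode is (α−1)/(α+β−2). With α+β = 10, the mode is (α−1)/8.
Set (α−1)/8 = 0.36 → α = 1 + 0.36·8 = 3.88.
β = 10 − α = 6.12.

α = 3.88, β = 6.12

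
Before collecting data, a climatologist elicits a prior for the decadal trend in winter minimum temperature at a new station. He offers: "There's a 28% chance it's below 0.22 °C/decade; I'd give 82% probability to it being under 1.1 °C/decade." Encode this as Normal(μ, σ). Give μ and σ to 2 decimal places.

μ = 0.56, σ = 0.59

For Normal(μ,σ), the p-quantile is μ + z_p·σ. Here z_{0.28} = -0.5828, z_{0.82} = 0.9154.
So 0.22 = μ − 0.5828σ and 1.1 = μ + 0.9154σ.
Subtracting: σ = (1.1 − 0.22)/(0.9154 − (-0.5828)) = 0.59.
Then μ = 0.22 − (-0.5828)·0.59 = 0.56.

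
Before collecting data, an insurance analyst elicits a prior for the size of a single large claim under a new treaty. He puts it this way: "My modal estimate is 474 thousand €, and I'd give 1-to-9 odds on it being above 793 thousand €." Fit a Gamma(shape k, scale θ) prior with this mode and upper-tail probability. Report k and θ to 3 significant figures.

k ≈ 8.14, θ ≈ 66.4

Gamma(k,θ) with k>1 has mode (k−1)θ, so θ = 474/(k−1).
Need P(X < 793) = 0.9 with θ tied to k this way. Start at k = 2, θ = 474: P(X<793) ≈ 0.498.
Too low — raise k to concentrate. Iterating converges to k ≈ 8.14.
Then θ = 474/(8.14−1) ≈ 66.4.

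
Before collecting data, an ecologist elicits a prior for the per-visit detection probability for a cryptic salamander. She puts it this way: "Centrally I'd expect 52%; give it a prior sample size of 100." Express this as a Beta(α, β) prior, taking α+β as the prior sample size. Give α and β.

Under the effective-sample-size interpretation, Beta(α, β) has prior mean α/(α+β) and prior sample size α+β.
So α+β = 100 and α/(α+β) = 0.52, giving α = 0.52·100 = 52 and β = 100 − 52 = 48.

α = 52, β = 48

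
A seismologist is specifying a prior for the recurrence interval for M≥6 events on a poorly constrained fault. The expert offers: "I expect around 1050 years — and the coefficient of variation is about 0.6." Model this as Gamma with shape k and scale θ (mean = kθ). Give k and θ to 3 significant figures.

For Gamma(k, scale θ): mean = kθ, variance = kθ², so CV = 1/√k.
CV = 0.6, hence k = 1/CV² = 2.78.
Then θ = mean/k = 1050/2.78 = 378.

k ≈ 2.78, θ ≈ 378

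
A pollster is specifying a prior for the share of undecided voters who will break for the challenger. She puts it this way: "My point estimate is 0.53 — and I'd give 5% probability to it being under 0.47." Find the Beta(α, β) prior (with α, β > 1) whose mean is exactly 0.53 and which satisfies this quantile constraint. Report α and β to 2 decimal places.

α ≈ 99.37, β ≈ 88.12

With mean 0.53 fixed, write α = 0.53s, β = 0.47s where s = α+β.
Need P(θ < 0.47) = 0.05 under Beta(0.53s, 0.47s). Normal approximation: (q−m)/√(m(1−m)/s) ≈ z_{0.05} = -1.64, so s ≈ 0.53·0.47·(-1.64)²/(0.47−0.53)² = 187.2.
At s = 187.2: P(θ<0.47) ≈ 0.050. Adjusting to match 0.05 gives s ≈ 187.49.
So α = 0.53·187.49 ≈ 99.37, β = 0.47·187.49 ≈ 88.12.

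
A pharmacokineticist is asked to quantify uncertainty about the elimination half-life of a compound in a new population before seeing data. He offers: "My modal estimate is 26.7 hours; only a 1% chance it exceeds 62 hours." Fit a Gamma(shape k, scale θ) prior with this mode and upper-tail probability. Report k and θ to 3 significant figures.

Gamma(k,θ) with k>1 has mode (k−1)θ, so θ = 26.7/(k−1).
Need P(X < 62) = 0.99 with θ tied to k this way. Start at k = 2, θ = 26.7: P(X<62) ≈ 0.674.
Too low — raise k to concentrate. Iterating converges to k ≈ 7.72.
Then θ = 26.7/(7.72−1) ≈ 3.97.

k ≈ 7.72, θ ≈ 3.97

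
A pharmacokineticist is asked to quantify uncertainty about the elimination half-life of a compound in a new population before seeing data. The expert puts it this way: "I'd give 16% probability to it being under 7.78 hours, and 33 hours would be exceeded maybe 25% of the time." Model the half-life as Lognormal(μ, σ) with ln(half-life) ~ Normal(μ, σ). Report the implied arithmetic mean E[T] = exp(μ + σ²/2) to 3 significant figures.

If T ~ Lognormal(μ,σ) then ln T ~ Normal(μ,σ), so the p-quantile of ln T is μ + z_p·σ.
ln(7.78) = 2.052 and ln(33) = 3.497; z_{0.16} = -0.9945, z_{0.75} = 0.6745.
σ = (3.497 − 2.052)/(0.6745 − (-0.9945)) = 0.866.
μ = 2.052 − (-0.9945)·0.866 = 2.913.
E[T] = exp(μ + σ²/2) = exp(2.913 + 0.3748) = 26.8 hours.

E[T] ≈ 26.8 hours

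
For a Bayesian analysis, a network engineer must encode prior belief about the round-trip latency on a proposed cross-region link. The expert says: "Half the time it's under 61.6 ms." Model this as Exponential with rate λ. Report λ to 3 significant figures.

λ ≈ 0.0113

Exponential median = ln 2 / λ, so λ = ln 2 / 61.6 = 0.0113.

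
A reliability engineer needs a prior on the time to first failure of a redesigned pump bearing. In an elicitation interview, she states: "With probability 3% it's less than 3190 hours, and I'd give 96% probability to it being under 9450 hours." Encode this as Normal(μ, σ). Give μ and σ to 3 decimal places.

The p-quantile of Normal(μ,σ) is μ + z_p·σ, with z_{0.03} = -1.881 and z_{0.96} = 1.751.
Eliminate σ: μ = (z₂·x₁ − z₁·x₂)/(z₂ − z₁) = (1.751·3190 − (-1.881)·9450)/3.631 = 6432.141.
Then σ = (x₂ − x₁)/(z₂ − z₁) = (9450 − 3190)/3.631 = 1723.815.

μ = 6432.141, σ = 1723.815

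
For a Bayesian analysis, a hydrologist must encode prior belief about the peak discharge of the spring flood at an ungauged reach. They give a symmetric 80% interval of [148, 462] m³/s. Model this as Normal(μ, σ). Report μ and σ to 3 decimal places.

A symmetric 80% interval runs μ ± z·σ with z = 1.282.
Half-width = 157, so σ = 157/1.282 = 122.508.
μ is the interval midpoint, 305.000.

μ = 305.000, σ = 122.508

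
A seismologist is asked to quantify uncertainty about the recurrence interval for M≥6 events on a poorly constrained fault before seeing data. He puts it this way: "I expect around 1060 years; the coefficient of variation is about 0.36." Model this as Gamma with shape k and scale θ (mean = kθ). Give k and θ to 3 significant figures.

k ≈ 7.72, θ ≈ 137

For Gamma(k, scale θ): mean = kθ, variance = kθ², so CV = 1/√k.
CV = 0.36, hence k = 1/CV² = 7.72.
Then θ = mean/k = 1060/7.72 = 137.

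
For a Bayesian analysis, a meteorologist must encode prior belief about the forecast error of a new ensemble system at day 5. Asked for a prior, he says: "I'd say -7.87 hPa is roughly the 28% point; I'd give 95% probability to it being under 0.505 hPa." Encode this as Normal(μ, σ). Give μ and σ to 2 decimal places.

μ = -5.68, σ = 3.76

The p-quantile of Normal(μ,σ) is μ + z_p·σ, with z_{0.28} = -0.5828 and z_{0.95} = 1.645.
Eliminate σ: μ = (z₂·x₁ − z₁·x₂)/(z₂ − z₁) = (1.645·-7.87 − (-0.5828)·0.505)/2.228 = -5.68.
Then σ = (x₂ − x₁)/(z₂ − z₁) = (0.505 − -7.87)/2.228 = 3.76.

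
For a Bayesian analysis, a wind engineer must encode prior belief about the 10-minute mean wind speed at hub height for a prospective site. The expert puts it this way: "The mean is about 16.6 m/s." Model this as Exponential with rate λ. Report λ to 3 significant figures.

Exponential mean = 1/λ, so λ = 1/16.6 = 0.0602.

λ ≈ 0.0602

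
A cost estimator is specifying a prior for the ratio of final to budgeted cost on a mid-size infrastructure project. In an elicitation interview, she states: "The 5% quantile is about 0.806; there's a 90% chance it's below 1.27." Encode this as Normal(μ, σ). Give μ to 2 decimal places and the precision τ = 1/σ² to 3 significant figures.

For Normal(μ,σ), the p-quantile is μ + z_p·σ. Here z_{0.05} = -1.645, z_{0.9} = 1.282.
So 0.806 = μ − 1.645σ and 1.27 = μ + 1.282σ.
Subtracting: σ = (1.27 − 0.806)/(1.282 − (-1.645)) = 0.16.
Then μ = 0.806 − (-1.645)·0.16 = 1.07.
Precision τ = 1/σ² = 1/0.1586² = 39.8.

μ = 1.07, τ = 39.8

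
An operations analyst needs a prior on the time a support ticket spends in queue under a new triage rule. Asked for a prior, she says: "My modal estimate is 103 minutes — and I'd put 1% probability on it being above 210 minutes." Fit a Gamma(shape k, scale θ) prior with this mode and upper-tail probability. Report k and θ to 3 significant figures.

Gamma(k,θ) with k>1 has mode (k−1)θ, so θ = 103/(k−1).
Need P(X < 210) = 0.99 with θ tied to k this way. Start at k = 2, θ = 103: P(X<210) ≈ 0.604.
Too low — raise k to concentrate. Iterating converges to k ≈ 10.6.
Then θ = 103/(10.6−1) ≈ 10.7.

k ≈ 10.6, θ ≈ 10.7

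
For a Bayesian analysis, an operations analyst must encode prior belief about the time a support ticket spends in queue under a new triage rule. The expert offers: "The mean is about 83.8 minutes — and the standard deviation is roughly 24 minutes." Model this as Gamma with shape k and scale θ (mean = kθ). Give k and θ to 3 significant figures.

For Gamma(k, scale θ): mean = kθ, variance = kθ², so CV = 1/√k.
CV = SD/mean = 24/83.8 = 0.2864, hence k = 1/CV² = 12.2.
Then θ = mean/k = 83.8/12.2 = 6.87.

k ≈ 12.2, θ ≈ 6.87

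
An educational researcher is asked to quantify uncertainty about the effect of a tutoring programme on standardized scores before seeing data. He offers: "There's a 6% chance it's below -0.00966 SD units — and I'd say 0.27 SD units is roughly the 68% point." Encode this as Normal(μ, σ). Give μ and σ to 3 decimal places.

The p-quantile of Normal(μ,σ) is μ + z_p·σ, with z_{0.06} = -1.555 and z_{0.68} = 0.4677.
Eliminate σ: μ = (z₂·x₁ − z₁·x₂)/(z₂ − z₁) = (0.4677·-0.00966 − (-1.555)·0.27)/2.022 = 0.205.
Then σ = (x₂ − x₁)/(z₂ − z₁) = (0.27 − -0.00966)/2.022 = 0.138.

μ = 0.205, σ = 0.138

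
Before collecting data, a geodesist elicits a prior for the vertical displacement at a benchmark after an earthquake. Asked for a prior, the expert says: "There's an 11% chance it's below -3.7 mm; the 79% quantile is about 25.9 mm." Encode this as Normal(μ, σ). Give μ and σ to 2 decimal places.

The p-quantile of Normal(μ,σ) is μ + z_p·σ, with z_{0.11} = -1.227 and z_{0.79} = 0.8064.
Eliminate σ: μ = (z₂·x₁ − z₁·x₂)/(z₂ − z₁) = (0.8064·-3.7 − (-1.227)·25.9)/2.033 = 14.16.
Then σ = (x₂ − x₁)/(z₂ − z₁) = (25.9 − -3.7)/2.033 = 14.56.

μ = 14.16, σ = 14.56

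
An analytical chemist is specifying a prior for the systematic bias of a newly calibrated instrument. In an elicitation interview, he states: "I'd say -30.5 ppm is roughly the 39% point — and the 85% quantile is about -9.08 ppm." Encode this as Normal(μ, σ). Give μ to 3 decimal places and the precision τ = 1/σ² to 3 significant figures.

μ = -25.953, τ = 0.00377

For Normal(μ,σ), the p-quantile is μ + z_p·σ. Here z_{0.39} = -0.2793, z_{0.85} = 1.036.
So -30.5 = μ − 0.2793σ and -9.08 = μ + 1.036σ.
Subtracting: σ = (-9.08 − -30.5)/(1.036 − (-0.2793)) = 16.280.
Then μ = -30.5 − (-0.2793)·16.280 = -25.953.
Precision τ = 1/σ² = 1/16.28² = 0.00377.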